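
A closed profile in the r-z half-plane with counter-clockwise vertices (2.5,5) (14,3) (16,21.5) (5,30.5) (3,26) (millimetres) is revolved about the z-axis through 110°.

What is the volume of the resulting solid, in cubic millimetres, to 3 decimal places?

Profile (r,z), 5 vertices: (2.5,5) (14,3) (16,21.5) (5,30.5) (3,26)
edge 0: (2.5,5)→(14,3)  cross = 2.5·3 − 14·5 = -62.5000; (r_i+r_j)·cross = 16.5·-62.5000 = -1031.2500
edge 1: (14,3)→(16,21.5)  cross = 14·21.5 − 16·3 = 253.0000; (r_i+r_j)·cross = 30·253.0000 = 7590.0000
edge 2: (16,21.5)→(5,30.5)  cross = 16·30.5 − 5·21.5 = 380.5000; (r_i+r_j)·cross = 21·380.5000 = 7990.5000
edge 3: (5,30.5)→(3,26)  cross = 5·26 − 3·30.5 = 38.5000; (r_i+r_j)·cross = 8·38.5000 = 308.0000
edge 4: (3,26)→(2.5,5)  cross = 3·5 − 2.5·26 = -50.0000; (r_i+r_j)·cross = 5.5·-50.0000 = -275.0000
Σcross = 559.5000 → A = |Σcross|/2 = 279.7500 mm²
Σ(r_i+r_j)·cross = 14582.2500 → first moment M = |Σ|/6 = 2430.3750
R_c = M/A = 2430.3750/279.7500 = 8.6877 mm
θ = 110° = 1.919862 rad
V = θ·R_c·A = 1.919862·8.6877·279.7500 = 4665.985 mm³

Volume = 4665.985 mm³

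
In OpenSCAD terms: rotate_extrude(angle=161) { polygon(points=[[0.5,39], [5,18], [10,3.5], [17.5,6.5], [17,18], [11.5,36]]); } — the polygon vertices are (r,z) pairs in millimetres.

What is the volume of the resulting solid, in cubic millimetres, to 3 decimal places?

Profile (r,z), 6 vertices: (0.5,39) (5,18) (10,3.5) (17.5,6.5) (17,18) (11.5,36)
edge 0: (0.5,39)→(5,18)  cross = 0.5·18 − 5·39 = -186.0000; (r_i+r_j)·cross = 5.5·-186.0000 = -1023.0000
edge 1: (5,18)→(10,3.5)  cross = 5·3.5 − 10·18 = -162.5000; (r_i+r_j)·cross = 15·-162.5000 = -2437.5000
edge 2: (10,3.5)→(17.5,6.5)  cross = 10·6.5 − 17.5·3.5 = 3.7500; (r_i+r_j)·cross = 27.5·3.7500 = 103.1250
edge 3: (17.5,6.5)→(17,18)  cross = 17.5·18 − 17·6.5 = 204.5000; (r_i+r_j)·cross = 34.5·204.5000 = 7055.2500
edge 4: (17,18)→(11.5,36)  cross = 17·36 − 11.5·18 = 405.0000; (r_i+r_j)·cross = 28.5·405.0000 = 11542.5000
edge 5: (11.5,36)→(0.5,39)  cross = 11.5·39 − 0.5·36 = 430.5000; (r_i+r_j)·cross = 12·430.5000 = 5166.0000
Σcross = 695.2500 → A = |Σcross|/2 = 347.6250 mm²
Σ(r_i+r_j)·cross = 20406.3750 → first moment M = |Σ|/6 = 3401.0625
R_c = M/A = 3401.0625/347.6250 = 9.7837 mm
θ = 161° = 2.809980 rad
V = θ·R_c·A = 2.809980·9.7837·347.6250 = 9556.918 mm³

Volume = 9556.918 mm³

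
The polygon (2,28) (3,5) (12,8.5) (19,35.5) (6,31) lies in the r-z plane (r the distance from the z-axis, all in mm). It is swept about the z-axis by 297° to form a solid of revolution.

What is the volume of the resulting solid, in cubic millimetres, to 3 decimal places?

Volume = 15170.751 mm³

Profile (r,z), 5 vertices: (2,28) (3,5) (12,8.5) (19,35.5) (6,31)
edge 0: (2,28)→(3,5)  cross = 2·5 − 3·28 = -74.0000; (r_i+r_j)·cross = 5·-74.0000 = -370.0000
edge 1: (3,5)→(12,8.5)  cross = 3·8.5 − 12·5 = -34.5000; (r_i+r_j)·cross = 15·-34.5000 = -517.5000
edge 2: (12,8.5)→(19,35.5)  cross = 12·35.5 − 19·8.5 = 264.5000; (r_i+r_j)·cross = 31·264.5000 = 8199.5000
edge 3: (19,35.5)→(6,31)  cross = 19·31 − 6·35.5 = 376.0000; (r_i+r_j)·cross = 25·376.0000 = 9400.0000
edge 4: (6,31)→(2,28)  cross = 6·28 − 2·31 = 106.0000; (r_i+r_j)·cross = 8·106.0000 = 848.0000
Σcross = 638.0000 → A = |Σcross|/2 = 319.0000 mm²
Σ(r_i+r_j)·cross = 17560.0000 → first moment M = |Σ|/6 = 2926.6667
R_c = M/A = 2926.6667/319.0000 = 9.1745 mm
θ = 297° = 5.183628 rad
V = θ·R_c·A = 5.183628·9.1745·319.0000 = 15170.751 mm³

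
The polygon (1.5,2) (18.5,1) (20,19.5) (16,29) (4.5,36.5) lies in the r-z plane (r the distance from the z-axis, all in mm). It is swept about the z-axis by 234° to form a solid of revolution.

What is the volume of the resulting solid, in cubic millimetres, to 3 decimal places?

Volume = 21154.889 mm³

Profile (r,z), 5 vertices: (1.5,2) (18.5,1) (20,19.5) (16,29) (4.5,36.5)
edge 0: (1.5,2)→(18.5,1)  cross = 1.5·1 − 18.5·2 = -35.5000; (r_i+r_j)·cross = 20·-35.5000 = -710.0000
edge 1: (18.5,1)→(20,19.5)  cross = 18.5·19.5 − 20·1 = 340.7500; (r_i+r_j)·cross = 38.5·340.7500 = 13118.8750
edge 2: (20,19.5)→(16,29)  cross = 20·29 − 16·19.5 = 268.0000; (r_i+r_j)·cross = 36·268.0000 = 9648.0000
edge 3: (16,29)→(4.5,36.5)  cross = 16·36.5 − 4.5·29 = 453.5000; (r_i+r_j)·cross = 20.5·453.5000 = 9296.7500
edge 4: (4.5,36.5)→(1.5,2)  cross = 4.5·2 − 1.5·36.5 = -45.7500; (r_i+r_j)·cross = 6·-45.7500 = -274.5000
Σcross = 981.0000 → A = |Σcross|/2 = 490.5000 mm²
Σ(r_i+r_j)·cross = 31079.1250 → first moment M = |Σ|/6 = 5179.8542
R_c = M/A = 5179.8542/490.5000 = 10.5604 mm
θ = 234° = 4.084070 rad
V = θ·R_c·A = 4.084070·10.5604·490.5000 = 21154.889 mm³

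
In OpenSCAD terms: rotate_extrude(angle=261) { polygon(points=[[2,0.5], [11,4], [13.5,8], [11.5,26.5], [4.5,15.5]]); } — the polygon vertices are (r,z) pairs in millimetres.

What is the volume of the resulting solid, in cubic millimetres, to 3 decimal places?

Profile (r,z), 5 vertices: (2,0.5) (11,4) (13.5,8) (11.5,26.5) (4.5,15.5)
edge 0: (2,0.5)→(11,4)  cross = 2·4 − 11·0.5 = 2.5000; (r_i+r_j)·cross = 13·2.5000 = 32.5000
edge 1: (11,4)→(13.5,8)  cross = 11·8 − 13.5·4 = 34.0000; (r_i+r_j)·cross = 24.5·34.0000 = 833.0000
edge 2: (13.5,8)→(11.5,26.5)  cross = 13.5·26.5 − 11.5·8 = 265.7500; (r_i+r_j)·cross = 25·265.7500 = 6643.7500
edge 3: (11.5,26.5)→(4.5,15.5)  cross = 11.5·15.5 − 4.5·26.5 = 59.0000; (r_i+r_j)·cross = 16·59.0000 = 944.0000
edge 4: (4.5,15.5)→(2,0.5)  cross = 4.5·0.5 − 2·15.5 = -28.7500; (r_i+r_j)·cross = 6.5·-28.7500 = -186.8750
Σcross = 332.5000 → A = |Σcross|/2 = 166.2500 mm²
Σ(r_i+r_j)·cross = 8266.3750 → first moment M = |Σ|/6 = 1377.7292
R_c = M/A = 1377.7292/166.2500 = 8.2871 mm
θ = 261° = 4.555309 rad
V = θ·R_c·A = 4.555309·8.2871·166.2500 = 6275.983 mm³

Volume = 6275.983 mm³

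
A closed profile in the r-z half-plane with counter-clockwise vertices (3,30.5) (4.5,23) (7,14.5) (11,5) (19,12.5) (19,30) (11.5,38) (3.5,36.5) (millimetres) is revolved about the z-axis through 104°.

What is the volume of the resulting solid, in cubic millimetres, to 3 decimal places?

Profile (r,z), 8 vertices: (3,30.5) (4.5,23) (7,14.5) (11,5) (19,12.5) (19,30) (11.5,38) (3.5,36.5)
edge 0: (3,30.5)→(4.5,23)  cross = 3·23 − 4.5·30.5 = -68.2500; (r_i+r_j)·cross = 7.5·-68.2500 = -511.8750
edge 1: (4.5,23)→(7,14.5)  cross = 4.5·14.5 − 7·23 = -95.7500; (r_i+r_j)·cross = 11.5·-95.7500 = -1101.1250
edge 2: (7,14.5)→(11,5)  cross = 7·5 − 11·14.5 = -124.5000; (r_i+r_j)·cross = 18·-124.5000 = -2241.0000
edge 3: (11,5)→(19,12.5)  cross = 11·12.5 − 19·5 = 42.5000; (r_i+r_j)·cross = 30·42.5000 = 1275.0000
edge 4: (19,12.5)→(19,30)  cross = 19·30 − 19·12.5 = 332.5000; (r_i+r_j)·cross = 38·332.5000 = 12635.0000
edge 5: (19,30)→(11.5,38)  cross = 19·38 − 11.5·30 = 377.0000; (r_i+r_j)·cross = 30.5·377.0000 = 11498.5000
edge 6: (11.5,38)→(3.5,36.5)  cross = 11.5·36.5 − 3.5·38 = 286.7500; (r_i+r_j)·cross = 15·286.7500 = 4301.2500
edge 7: (3.5,36.5)→(3,30.5)  cross = 3.5·30.5 − 3·36.5 = -2.7500; (r_i+r_j)·cross = 6.5·-2.7500 = -17.8750
Σcross = 747.5000 → A = |Σcross|/2 = 373.7500 mm²
Σ(r_i+r_j)·cross = 25837.8750 → first moment M = |Σ|/6 = 4306.3125
R_c = M/A = 4306.3125/373.7500 = 11.5219 mm
θ = 104° = 1.815142 rad
V = θ·R_c·A = 1.815142·11.5219·373.7500 = 7816.571 mm³

Volume = 7816.571 mm³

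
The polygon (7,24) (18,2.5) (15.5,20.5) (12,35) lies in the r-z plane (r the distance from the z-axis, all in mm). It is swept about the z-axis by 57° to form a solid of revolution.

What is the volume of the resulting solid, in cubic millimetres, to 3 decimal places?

Profile (r,z), 4 vertices: (7,24) (18,2.5) (15.5,20.5) (12,35)
edge 0: (7,24)→(18,2.5)  cross = 7·2.5 − 18·24 = -414.5000; (r_i+r_j)·cross = 25·-414.5000 = -10362.5000
edge 1: (18,2.5)→(15.5,20.5)  cross = 18·20.5 − 15.5·2.5 = 330.2500; (r_i+r_j)·cross = 33.5·330.2500 = 11063.3750
edge 2: (15.5,20.5)→(12,35)  cross = 15.5·35 − 12·20.5 = 296.5000; (r_i+r_j)·cross = 27.5·296.5000 = 8153.7500
edge 3: (12,35)→(7,24)  cross = 12·24 − 7·35 = 43.0000; (r_i+r_j)·cross = 19·43.0000 = 817.0000
Σcross = 255.2500 → A = |Σcross|/2 = 127.6250 mm²
Σ(r_i+r_j)·cross = 9671.6250 → first moment M = |Σ|/6 = 1611.9375
R_c = M/A = 1611.9375/127.6250 = 12.6303 mm
θ = 57° = 0.994838 rad
V = θ·R_c·A = 0.994838·12.6303·127.6250 = 1603.616 mm³

Volume = 1603.616 mm³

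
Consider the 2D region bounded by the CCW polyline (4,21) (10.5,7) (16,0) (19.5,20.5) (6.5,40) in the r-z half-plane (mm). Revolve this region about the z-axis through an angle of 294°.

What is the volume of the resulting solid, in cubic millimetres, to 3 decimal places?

Volume = 19202.488 mm³

Profile (r,z), 5 vertices: (4,21) (10.5,7) (16,0) (19.5,20.5) (6.5,40)
edge 0: (4,21)→(10.5,7)  cross = 4·7 − 10.5·21 = -192.5000; (r_i+r_j)·cross = 14.5·-192.5000 = -2791.2500
edge 1: (10.5,7)→(16,0)  cross = 10.5·0 − 16·7 = -112.0000; (r_i+r_j)·cross = 26.5·-112.0000 = -2968.0000
edge 2: (16,0)→(19.5,20.5)  cross = 16·20.5 − 19.5·0 = 328.0000; (r_i+r_j)·cross = 35.5·328.0000 = 11644.0000
edge 3: (19.5,20.5)→(6.5,40)  cross = 19.5·40 − 6.5·20.5 = 646.7500; (r_i+r_j)·cross = 26·646.7500 = 16815.5000
edge 4: (6.5,40)→(4,21)  cross = 6.5·21 − 4·40 = -23.5000; (r_i+r_j)·cross = 10.5·-23.5000 = -246.7500
Σcross = 646.7500 → A = |Σcross|/2 = 323.3750 mm²
Σ(r_i+r_j)·cross = 22453.5000 → first moment M = |Σ|/6 = 3742.2500
R_c = M/A = 3742.2500/323.3750 = 11.5725 mm
θ = 294° = 5.131268 rad
V = θ·R_c·A = 5.131268·11.5725·323.3750 = 19202.488 mm³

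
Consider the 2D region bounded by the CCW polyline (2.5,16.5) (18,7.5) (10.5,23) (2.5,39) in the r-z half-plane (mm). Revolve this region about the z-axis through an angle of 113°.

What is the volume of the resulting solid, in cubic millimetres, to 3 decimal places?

Volume = 2677.374 mm³

Profile (r,z), 4 vertices: (2.5,16.5) (18,7.5) (10.5,23) (2.5,39)
edge 0: (2.5,16.5)→(18,7.5)  cross = 2.5·7.5 − 18·16.5 = -278.2500; (r_i+r_j)·cross = 20.5·-278.2500 = -5704.1250
edge 1: (18,7.5)→(10.5,23)  cross = 18·23 − 10.5·7.5 = 335.2500; (r_i+r_j)·cross = 28.5·335.2500 = 9554.6250
edge 2: (10.5,23)→(2.5,39)  cross = 10.5·39 − 2.5·23 = 352.0000; (r_i+r_j)·cross = 13·352.0000 = 4576.0000
edge 3: (2.5,39)→(2.5,16.5)  cross = 2.5·16.5 − 2.5·39 = -56.2500; (r_i+r_j)·cross = 5·-56.2500 = -281.2500
Σcross = 352.7500 → A = |Σcross|/2 = 176.3750 mm²
Σ(r_i+r_j)·cross = 8145.2500 → first moment M = |Σ|/6 = 1357.5417
R_c = M/A = 1357.5417/176.3750 = 7.6969 mm
θ = 113° = 1.972222 rad
V = θ·R_c·A = 1.972222·7.6969·176.3750 = 2677.374 mm³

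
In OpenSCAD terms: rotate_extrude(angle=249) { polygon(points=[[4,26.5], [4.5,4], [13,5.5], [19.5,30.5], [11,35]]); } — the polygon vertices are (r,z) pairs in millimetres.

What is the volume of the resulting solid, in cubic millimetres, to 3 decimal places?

Volume = 15139.652 mm³

Profile (r,z), 5 vertices: (4,26.5) (4.5,4) (13,5.5) (19.5,30.5) (11,35)
edge 0: (4,26.5)→(4.5,4)  cross = 4·4 − 4.5·26.5 = -103.2500; (r_i+r_j)·cross = 8.5·-103.2500 = -877.6250
edge 1: (4.5,4)→(13,5.5)  cross = 4.5·5.5 − 13·4 = -27.2500; (r_i+r_j)·cross = 17.5·-27.2500 = -476.8750
edge 2: (13,5.5)→(19.5,30.5)  cross = 13·30.5 − 19.5·5.5 = 289.2500; (r_i+r_j)·cross = 32.5·289.2500 = 9400.6250
edge 3: (19.5,30.5)→(11,35)  cross = 19.5·35 − 11·30.5 = 347.0000; (r_i+r_j)·cross = 30.5·347.0000 = 10583.5000
edge 4: (11,35)→(4,26.5)  cross = 11·26.5 − 4·35 = 151.5000; (r_i+r_j)·cross = 15·151.5000 = 2272.5000
Σcross = 657.2500 → A = |Σcross|/2 = 328.6250 mm²
Σ(r_i+r_j)·cross = 20902.1250 → first moment M = |Σ|/6 = 3483.6875
R_c = M/A = 3483.6875/328.6250 = 10.6008 mm
θ = 249° = 4.345870 rad
V = θ·R_c·A = 4.345870·10.6008·328.6250 = 15139.652 mm³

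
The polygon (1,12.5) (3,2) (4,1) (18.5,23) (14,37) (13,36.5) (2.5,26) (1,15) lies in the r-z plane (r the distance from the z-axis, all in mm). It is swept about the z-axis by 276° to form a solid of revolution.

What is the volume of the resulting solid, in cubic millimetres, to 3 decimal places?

Profile (r,z), 8 vertices: (1,12.5) (3,2) (4,1) (18.5,23) (14,37) (13,36.5) (2.5,26) (1,15)
edge 0: (1,12.5)→(3,2)  cross = 1·2 − 3·12.5 = -35.5000; (r_i+r_j)·cross = 4·-35.5000 = -142.0000
edge 1: (3,2)→(4,1)  cross = 3·1 − 4·2 = -5.0000; (r_i+r_j)·cross = 7·-5.0000 = -35.0000
edge 2: (4,1)→(18.5,23)  cross = 4·23 − 18.5·1 = 73.5000; (r_i+r_j)·cross = 22.5·73.5000 = 1653.7500
edge 3: (18.5,23)→(14,37)  cross = 18.5·37 − 14·23 = 362.5000; (r_i+r_j)·cross = 32.5·362.5000 = 11781.2500
edge 4: (14,37)→(13,36.5)  cross = 14·36.5 − 13·37 = 30.0000; (r_i+r_j)·cross = 27·30.0000 = 810.0000
edge 5: (13,36.5)→(2.5,26)  cross = 13·26 − 2.5·36.5 = 246.7500; (r_i+r_j)·cross = 15.5·246.7500 = 3824.6250
edge 6: (2.5,26)→(1,15)  cross = 2.5·15 − 1·26 = 11.5000; (r_i+r_j)·cross = 3.5·11.5000 = 40.2500
edge 7: (1,15)→(1,12.5)  cross = 1·12.5 − 1·15 = -2.5000; (r_i+r_j)·cross = 2·-2.5000 = -5.0000
Σcross = 681.2500 → A = |Σcross|/2 = 340.6250 mm²
Σ(r_i+r_j)·cross = 17927.8750 → first moment M = |Σ|/6 = 2987.9792
R_c = M/A = 2987.9792/340.6250 = 8.7720 mm
θ = 276° = 4.817109 rad
V = θ·R_c·A = 4.817109·8.7720·340.6250 = 14393.421 mm³

Volume = 14393.421 mm³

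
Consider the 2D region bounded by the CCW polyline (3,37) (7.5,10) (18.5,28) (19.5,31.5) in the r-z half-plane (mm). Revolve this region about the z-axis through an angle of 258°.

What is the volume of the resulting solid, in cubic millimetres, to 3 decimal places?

Volume = 10173.101 mm³

Profile (r,z), 4 vertices: (3,37) (7.5,10) (18.5,28) (19.5,31.5)
edge 0: (3,37)→(7.5,10)  cross = 3·10 − 7.5·37 = -247.5000; (r_i+r_j)·cross = 10.5·-247.5000 = -2598.7500
edge 1: (7.5,10)→(18.5,28)  cross = 7.5·28 − 18.5·10 = 25.0000; (r_i+r_j)·cross = 26·25.0000 = 650.0000
edge 2: (18.5,28)→(19.5,31.5)  cross = 18.5·31.5 − 19.5·28 = 36.7500; (r_i+r_j)·cross = 38·36.7500 = 1396.5000
edge 3: (19.5,31.5)→(3,37)  cross = 19.5·37 − 3·31.5 = 627.0000; (r_i+r_j)·cross = 22.5·627.0000 = 14107.5000
Σcross = 441.2500 → A = |Σcross|/2 = 220.6250 mm²
Σ(r_i+r_j)·cross = 13555.2500 → first moment M = |Σ|/6 = 2259.2083
R_c = M/A = 2259.2083/220.6250 = 10.2400 mm
θ = 258° = 4.502949 rad
V = θ·R_c·A = 4.502949·10.2400·220.6250 = 10173.101 mm³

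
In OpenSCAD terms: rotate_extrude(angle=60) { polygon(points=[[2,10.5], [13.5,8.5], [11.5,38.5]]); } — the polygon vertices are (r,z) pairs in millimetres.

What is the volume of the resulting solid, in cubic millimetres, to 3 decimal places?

Volume = 1606.925 mm³

Profile (r,z), 3 vertices: (2,10.5) (13.5,8.5) (11.5,38.5)
edge 0: (2,10.5)→(13.5,8.5)  cross = 2·8.5 − 13.5·10.5 = -124.7500; (r_i+r_j)·cross = 15.5·-124.7500 = -1933.6250
edge 1: (13.5,8.5)→(11.5,38.5)  cross = 13.5·38.5 − 11.5·8.5 = 422.0000; (r_i+r_j)·cross = 25·422.0000 = 10550.0000
edge 2: (11.5,38.5)→(2,10.5)  cross = 11.5·10.5 − 2·38.5 = 43.7500; (r_i+r_j)·cross = 13.5·43.7500 = 590.6250
Σcross = 341.0000 → A = |Σcross|/2 = 170.5000 mm²
Σ(r_i+r_j)·cross = 9207.0000 → first moment M = |Σ|/6 = 1534.5000
R_c = M/A = 1534.5000/170.5000 = 9.0000 mm
θ = 60° = 1.047198 rad
V = θ·R_c·A = 1.047198·9.0000·170.5000 = 1606.925 mm³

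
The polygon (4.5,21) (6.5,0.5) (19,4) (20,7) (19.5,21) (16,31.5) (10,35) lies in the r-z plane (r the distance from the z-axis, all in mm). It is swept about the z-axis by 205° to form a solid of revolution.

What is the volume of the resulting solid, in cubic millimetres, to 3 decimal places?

Volume = 17423.526 mm³

Profile (r,z), 7 vertices: (4.5,21) (6.5,0.5) (19,4) (20,7) (19.5,21) (16,31.5) (10,35)
edge 0: (4.5,21)→(6.5,0.5)  cross = 4.5·0.5 − 6.5·21 = -134.2500; (r_i+r_j)·cross = 11·-134.2500 = -1476.7500
edge 1: (6.5,0.5)→(19,4)  cross = 6.5·4 − 19·0.5 = 16.5000; (r_i+r_j)·cross = 25.5·16.5000 = 420.7500
edge 2: (19,4)→(20,7)  cross = 19·7 − 20·4 = 53.0000; (r_i+r_j)·cross = 39·53.0000 = 2067.0000
edge 3: (20,7)→(19.5,21)  cross = 20·21 − 19.5·7 = 283.5000; (r_i+r_j)·cross = 39.5·283.5000 = 11198.2500
edge 4: (19.5,21)→(16,31.5)  cross = 19.5·31.5 − 16·21 = 278.2500; (r_i+r_j)·cross = 35.5·278.2500 = 9877.8750
edge 5: (16,31.5)→(10,35)  cross = 16·35 − 10·31.5 = 245.0000; (r_i+r_j)·cross = 26·245.0000 = 6370.0000
edge 6: (10,35)→(4.5,21)  cross = 10·21 − 4.5·35 = 52.5000; (r_i+r_j)·cross = 14.5·52.5000 = 761.2500
Σcross = 794.5000 → A = |Σcross|/2 = 397.2500 mm²
Σ(r_i+r_j)·cross = 29218.3750 → first moment M = |Σ|/6 = 4869.7292
R_c = M/A = 4869.7292/397.2500 = 12.2586 mm
θ = 205° = 3.577925 rad
V = θ·R_c·A = 3.577925·12.2586·397.2500 = 17423.526 mm³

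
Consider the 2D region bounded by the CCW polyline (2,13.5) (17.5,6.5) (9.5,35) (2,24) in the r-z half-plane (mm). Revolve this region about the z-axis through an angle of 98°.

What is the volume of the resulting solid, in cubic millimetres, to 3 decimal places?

Volume = 3492.077 mm³

Profile (r,z), 4 vertices: (2,13.5) (17.5,6.5) (9.5,35) (2,24)
edge 0: (2,13.5)→(17.5,6.5)  cross = 2·6.5 − 17.5·13.5 = -223.2500; (r_i+r_j)·cross = 19.5·-223.2500 = -4353.3750
edge 1: (17.5,6.5)→(9.5,35)  cross = 17.5·35 − 9.5·6.5 = 550.7500; (r_i+r_j)·cross = 27·550.7500 = 14870.2500
edge 2: (9.5,35)→(2,24)  cross = 9.5·24 − 2·35 = 158.0000; (r_i+r_j)·cross = 11.5·158.0000 = 1817.0000
edge 3: (2,24)→(2,13.5)  cross = 2·13.5 − 2·24 = -21.0000; (r_i+r_j)·cross = 4·-21.0000 = -84.0000
Σcross = 464.5000 → A = |Σcross|/2 = 232.2500 mm²
Σ(r_i+r_j)·cross = 12249.8750 → first moment M = |Σ|/6 = 2041.6458
R_c = M/A = 2041.6458/232.2500 = 8.7907 mm
θ = 98° = 1.710423 rad
V = θ·R_c·A = 1.710423·8.7907·232.2500 = 3492.077 mm³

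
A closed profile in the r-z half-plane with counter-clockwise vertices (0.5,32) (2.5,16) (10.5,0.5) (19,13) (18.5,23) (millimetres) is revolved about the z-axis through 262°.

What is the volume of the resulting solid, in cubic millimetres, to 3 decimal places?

Volume = 15060.394 mm³

Profile (r,z), 5 vertices: (0.5,32) (2.5,16) (10.5,0.5) (19,13) (18.5,23)
edge 0: (0.5,32)→(2.5,16)  cross = 0.5·16 − 2.5·32 = -72.0000; (r_i+r_j)·cross = 3·-72.0000 = -216.0000
edge 1: (2.5,16)→(10.5,0.5)  cross = 2.5·0.5 − 10.5·16 = -166.7500; (r_i+r_j)·cross = 13·-166.7500 = -2167.7500
edge 2: (10.5,0.5)→(19,13)  cross = 10.5·13 − 19·0.5 = 127.0000; (r_i+r_j)·cross = 29.5·127.0000 = 3746.5000
edge 3: (19,13)→(18.5,23)  cross = 19·23 − 18.5·13 = 196.5000; (r_i+r_j)·cross = 37.5·196.5000 = 7368.7500
edge 4: (18.5,23)→(0.5,32)  cross = 18.5·32 − 0.5·23 = 580.5000; (r_i+r_j)·cross = 19·580.5000 = 11029.5000
Σcross = 665.2500 → A = |Σcross|/2 = 332.6250 mm²
Σ(r_i+r_j)·cross = 19761.0000 → first moment M = |Σ|/6 = 3293.5000
R_c = M/A = 3293.5000/332.6250 = 9.9015 mm
θ = 262° = 4.572763 rad
V = θ·R_c·A = 4.572763·9.9015·332.6250 = 15060.394 mm³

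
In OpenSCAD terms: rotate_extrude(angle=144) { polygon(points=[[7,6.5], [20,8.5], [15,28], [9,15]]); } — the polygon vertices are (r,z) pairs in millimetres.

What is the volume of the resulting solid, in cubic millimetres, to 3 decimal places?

Profile (r,z), 4 vertices: (7,6.5) (20,8.5) (15,28) (9,15)
edge 0: (7,6.5)→(20,8.5)  cross = 7·8.5 − 20·6.5 = -70.5000; (r_i+r_j)·cross = 27·-70.5000 = -1903.5000
edge 1: (20,8.5)→(15,28)  cross = 20·28 − 15·8.5 = 432.5000; (r_i+r_j)·cross = 35·432.5000 = 15137.5000
edge 2: (15,28)→(9,15)  cross = 15·15 − 9·28 = -27.0000; (r_i+r_j)·cross = 24·-27.0000 = -648.0000
edge 3: (9,15)→(7,6.5)  cross = 9·6.5 − 7·15 = -46.5000; (r_i+r_j)·cross = 16·-46.5000 = -744.0000
Σcross = 288.5000 → A = |Σcross|/2 = 144.2500 mm²
Σ(r_i+r_j)·cross = 11842.0000 → first moment M = |Σ|/6 = 1973.6667
R_c = M/A = 1973.6667/144.2500 = 13.6823 mm
θ = 144° = 2.513274 rad
V = θ·R_c·A = 2.513274·13.6823·144.2500 = 4960.365 mm³

Volume = 4960.365 mm³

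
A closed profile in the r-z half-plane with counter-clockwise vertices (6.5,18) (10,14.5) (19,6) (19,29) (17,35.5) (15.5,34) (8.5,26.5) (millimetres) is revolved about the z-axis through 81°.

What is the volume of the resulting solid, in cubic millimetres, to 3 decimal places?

Profile (r,z), 7 vertices: (6.5,18) (10,14.5) (19,6) (19,29) (17,35.5) (15.5,34) (8.5,26.5)
edge 0: (6.5,18)→(10,14.5)  cross = 6.5·14.5 − 10·18 = -85.7500; (r_i+r_j)·cross = 16.5·-85.7500 = -1414.8750
edge 1: (10,14.5)→(19,6)  cross = 10·6 − 19·14.5 = -215.5000; (r_i+r_j)·cross = 29·-215.5000 = -6249.5000
edge 2: (19,6)→(19,29)  cross = 19·29 − 19·6 = 437.0000; (r_i+r_j)·cross = 38·437.0000 = 16606.0000
edge 3: (19,29)→(17,35.5)  cross = 19·35.5 − 17·29 = 181.5000; (r_i+r_j)·cross = 36·181.5000 = 6534.0000
edge 4: (17,35.5)→(15.5,34)  cross = 17·34 − 15.5·35.5 = 27.7500; (r_i+r_j)·cross = 32.5·27.7500 = 901.8750
edge 5: (15.5,34)→(8.5,26.5)  cross = 15.5·26.5 − 8.5·34 = 121.7500; (r_i+r_j)·cross = 24·121.7500 = 2922.0000
edge 6: (8.5,26.5)→(6.5,18)  cross = 8.5·18 − 6.5·26.5 = -19.2500; (r_i+r_j)·cross = 15·-19.2500 = -288.7500
Σcross = 447.5000 → A = |Σcross|/2 = 223.7500 mm²
Σ(r_i+r_j)·cross = 19010.7500 → first moment M = |Σ|/6 = 3168.4583
R_c = M/A = 3168.4583/223.7500 = 14.1607 mm
θ = 81° = 1.413717 rad
V = θ·R_c·A = 1.413717·14.1607·223.7500 = 4479.302 mm³

Volume = 4479.302 mm³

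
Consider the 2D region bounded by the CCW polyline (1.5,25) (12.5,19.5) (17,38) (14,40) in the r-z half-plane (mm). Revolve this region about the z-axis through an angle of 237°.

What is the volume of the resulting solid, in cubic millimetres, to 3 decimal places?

Profile (r,z), 4 vertices: (1.5,25) (12.5,19.5) (17,38) (14,40)
edge 0: (1.5,25)→(12.5,19.5)  cross = 1.5·19.5 − 12.5·25 = -283.2500; (r_i+r_j)·cross = 14·-283.2500 = -3965.5000
edge 1: (12.5,19.5)→(17,38)  cross = 12.5·38 − 17·19.5 = 143.5000; (r_i+r_j)·cross = 29.5·143.5000 = 4233.2500
edge 2: (17,38)→(14,40)  cross = 17·40 − 14·38 = 148.0000; (r_i+r_j)·cross = 31·148.0000 = 4588.0000
edge 3: (14,40)→(1.5,25)  cross = 14·25 − 1.5·40 = 290.0000; (r_i+r_j)·cross = 15.5·290.0000 = 4495.0000
Σcross = 298.2500 → A = |Σcross|/2 = 149.1250 mm²
Σ(r_i+r_j)·cross = 9350.7500 → first moment M = |Σ|/6 = 1558.4583
R_c = M/A = 1558.4583/149.1250 = 10.4507 mm
θ = 237° = 4.136430 rad
V = θ·R_c·A = 4.136430·10.4507·149.1250 = 6446.454 mm³

Volume = 6446.454 mm³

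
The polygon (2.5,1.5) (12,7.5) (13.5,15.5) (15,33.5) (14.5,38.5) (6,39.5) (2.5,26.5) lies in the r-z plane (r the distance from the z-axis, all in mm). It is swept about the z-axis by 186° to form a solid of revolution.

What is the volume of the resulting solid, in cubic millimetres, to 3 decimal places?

Volume = 9926.682 mm³

Profile (r,z), 7 vertices: (2.5,1.5) (12,7.5) (13.5,15.5) (15,33.5) (14.5,38.5) (6,39.5) (2.5,26.5)
edge 0: (2.5,1.5)→(12,7.5)  cross = 2.5·7.5 − 12·1.5 = 0.7500; (r_i+r_j)·cross = 14.5·0.7500 = 10.8750
edge 1: (12,7.5)→(13.5,15.5)  cross = 12·15.5 − 13.5·7.5 = 84.7500; (r_i+r_j)·cross = 25.5·84.7500 = 2161.1250
edge 2: (13.5,15.5)→(15,33.5)  cross = 13.5·33.5 − 15·15.5 = 219.7500; (r_i+r_j)·cross = 28.5·219.7500 = 6262.8750
edge 3: (15,33.5)→(14.5,38.5)  cross = 15·38.5 − 14.5·33.5 = 91.7500; (r_i+r_j)·cross = 29.5·91.7500 = 2706.6250
edge 4: (14.5,38.5)→(6,39.5)  cross = 14.5·39.5 − 6·38.5 = 341.7500; (r_i+r_j)·cross = 20.5·341.7500 = 7005.8750
edge 5: (6,39.5)→(2.5,26.5)  cross = 6·26.5 − 2.5·39.5 = 60.2500; (r_i+r_j)·cross = 8.5·60.2500 = 512.1250
edge 6: (2.5,26.5)→(2.5,1.5)  cross = 2.5·1.5 − 2.5·26.5 = -62.5000; (r_i+r_j)·cross = 5·-62.5000 = -312.5000
Σcross = 736.5000 → A = |Σcross|/2 = 368.2500 mm²
Σ(r_i+r_j)·cross = 18347.0000 → first moment M = |Σ|/6 = 3057.8333
R_c = M/A = 3057.8333/368.2500 = 8.3037 mm
θ = 186° = 3.246312 rad
V = θ·R_c·A = 3.246312·8.3037·368.2500 = 9926.682 mm³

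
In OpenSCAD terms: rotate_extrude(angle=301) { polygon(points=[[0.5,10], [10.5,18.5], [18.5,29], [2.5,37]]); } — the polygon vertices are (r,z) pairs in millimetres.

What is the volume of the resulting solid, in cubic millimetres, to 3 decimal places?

Volume = 9389.213 mm³

Profile (r,z), 4 vertices: (0.5,10) (10.5,18.5) (18.5,29) (2.5,37)
edge 0: (0.5,10)→(10.5,18.5)  cross = 0.5·18.5 − 10.5·10 = -95.7500; (r_i+r_j)·cross = 11·-95.7500 = -1053.2500
edge 1: (10.5,18.5)→(18.5,29)  cross = 10.5·29 − 18.5·18.5 = -37.7500; (r_i+r_j)·cross = 29·-37.7500 = -1094.7500
edge 2: (18.5,29)→(2.5,37)  cross = 18.5·37 − 2.5·29 = 612.0000; (r_i+r_j)·cross = 21·612.0000 = 12852.0000
edge 3: (2.5,37)→(0.5,10)  cross = 2.5·10 − 0.5·37 = 6.5000; (r_i+r_j)·cross = 3·6.5000 = 19.5000
Σcross = 485.0000 → A = |Σcross|/2 = 242.5000 mm²
Σ(r_i+r_j)·cross = 10723.5000 → first moment M = |Σ|/6 = 1787.2500
R_c = M/A = 1787.2500/242.5000 = 7.3701 mm
θ = 301° = 5.253441 rad
V = θ·R_c·A = 5.253441·7.3701·242.5000 = 9389.213 mm³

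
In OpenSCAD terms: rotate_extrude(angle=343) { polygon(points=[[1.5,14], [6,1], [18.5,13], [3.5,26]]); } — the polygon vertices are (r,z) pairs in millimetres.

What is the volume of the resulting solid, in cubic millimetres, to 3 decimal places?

Profile (r,z), 4 vertices: (1.5,14) (6,1) (18.5,13) (3.5,26)
edge 0: (1.5,14)→(6,1)  cross = 1.5·1 − 6·14 = -82.5000; (r_i+r_j)·cross = 7.5·-82.5000 = -618.7500
edge 1: (6,1)→(18.5,13)  cross = 6·13 − 18.5·1 = 59.5000; (r_i+r_j)·cross = 24.5·59.5000 = 1457.7500
edge 2: (18.5,13)→(3.5,26)  cross = 18.5·26 − 3.5·13 = 435.5000; (r_i+r_j)·cross = 22·435.5000 = 9581.0000
edge 3: (3.5,26)→(1.5,14)  cross = 3.5·14 − 1.5·26 = 10.0000; (r_i+r_j)·cross = 5·10.0000 = 50.0000
Σcross = 422.5000 → A = |Σcross|/2 = 211.2500 mm²
Σ(r_i+r_j)·cross = 10470.0000 → first moment M = |Σ|/6 = 1745.0000
R_c = M/A = 1745.0000/211.2500 = 8.2604 mm
θ = 343° = 5.986479 rad
V = θ·R_c·A = 5.986479·8.2604·211.2500 = 10446.406 mm³

Volume = 10446.406 mm³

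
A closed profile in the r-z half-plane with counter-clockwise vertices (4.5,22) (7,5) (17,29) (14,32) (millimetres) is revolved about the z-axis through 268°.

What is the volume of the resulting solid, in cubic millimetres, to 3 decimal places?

Profile (r,z), 4 vertices: (4.5,22) (7,5) (17,29) (14,32)
edge 0: (4.5,22)→(7,5)  cross = 4.5·5 − 7·22 = -131.5000; (r_i+r_j)·cross = 11.5·-131.5000 = -1512.2500
edge 1: (7,5)→(17,29)  cross = 7·29 − 17·5 = 118.0000; (r_i+r_j)·cross = 24·118.0000 = 2832.0000
edge 2: (17,29)→(14,32)  cross = 17·32 − 14·29 = 138.0000; (r_i+r_j)·cross = 31·138.0000 = 4278.0000
edge 3: (14,32)→(4.5,22)  cross = 14·22 − 4.5·32 = 164.0000; (r_i+r_j)·cross = 18.5·164.0000 = 3034.0000
Σcross = 288.5000 → A = |Σcross|/2 = 144.2500 mm²
Σ(r_i+r_j)·cross = 8631.7500 → first moment M = |Σ|/6 = 1438.6250
R_c = M/A = 1438.6250/144.2500 = 9.9731 mm
θ = 268° = 4.677482 rad
V = θ·R_c·A = 4.677482·9.9731·144.2500 = 6729.143 mm³

Volume = 6729.143 mm³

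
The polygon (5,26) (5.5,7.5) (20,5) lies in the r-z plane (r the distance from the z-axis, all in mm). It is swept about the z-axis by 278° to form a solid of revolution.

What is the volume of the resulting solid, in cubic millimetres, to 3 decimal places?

Volume = 6585.398 mm³

Profile (r,z), 3 vertices: (5,26) (5.5,7.5) (20,5)
edge 0: (5,26)→(5.5,7.5)  cross = 5·7.5 − 5.5·26 = -105.5000; (r_i+r_j)·cross = 10.5·-105.5000 = -1107.7500
edge 1: (5.5,7.5)→(20,5)  cross = 5.5·5 − 20·7.5 = -122.5000; (r_i+r_j)·cross = 25.5·-122.5000 = -3123.7500
edge 2: (20,5)→(5,26)  cross = 20·26 − 5·5 = 495.0000; (r_i+r_j)·cross = 25·495.0000 = 12375.0000
Σcross = 267.0000 → A = |Σcross|/2 = 133.5000 mm²
Σ(r_i+r_j)·cross = 8143.5000 → first moment M = |Σ|/6 = 1357.2500
R_c = M/A = 1357.2500/133.5000 = 10.1667 mm
θ = 278° = 4.852015 rad
V = θ·R_c·A = 4.852015·10.1667·133.5000 = 6585.398 mm³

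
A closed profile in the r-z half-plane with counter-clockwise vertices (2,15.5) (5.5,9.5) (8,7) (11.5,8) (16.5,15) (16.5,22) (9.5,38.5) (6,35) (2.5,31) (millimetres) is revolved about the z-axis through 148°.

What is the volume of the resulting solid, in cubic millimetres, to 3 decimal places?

Volume = 7322.622 mm³

Profile (r,z), 9 vertices: (2,15.5) (5.5,9.5) (8,7) (11.5,8) (16.5,15) (16.5,22) (9.5,38.5) (6,35) (2.5,31)
edge 0: (2,15.5)→(5.5,9.5)  cross = 2·9.5 − 5.5·15.5 = -66.2500; (r_i+r_j)·cross = 7.5·-66.2500 = -496.8750
edge 1: (5.5,9.5)→(8,7)  cross = 5.5·7 − 8·9.5 = -37.5000; (r_i+r_j)·cross = 13.5·-37.5000 = -506.2500
edge 2: (8,7)→(11.5,8)  cross = 8·8 − 11.5·7 = -16.5000; (r_i+r_j)·cross = 19.5·-16.5000 = -321.7500
edge 3: (11.5,8)→(16.5,15)  cross = 11.5·15 − 16.5·8 = 40.5000; (r_i+r_j)·cross = 28·40.5000 = 1134.0000
edge 4: (16.5,15)→(16.5,22)  cross = 16.5·22 − 16.5·15 = 115.5000; (r_i+r_j)·cross = 33·115.5000 = 3811.5000
edge 5: (16.5,22)→(9.5,38.5)  cross = 16.5·38.5 − 9.5·22 = 426.2500; (r_i+r_j)·cross = 26·426.2500 = 11082.5000
edge 6: (9.5,38.5)→(6,35)  cross = 9.5·35 − 6·38.5 = 101.5000; (r_i+r_j)·cross = 15.5·101.5000 = 1573.2500
edge 7: (6,35)→(2.5,31)  cross = 6·31 − 2.5·35 = 98.5000; (r_i+r_j)·cross = 8.5·98.5000 = 837.2500
edge 8: (2.5,31)→(2,15.5)  cross = 2.5·15.5 − 2·31 = -23.2500; (r_i+r_j)·cross = 4.5·-23.2500 = -104.6250
Σcross = 638.7500 → A = |Σcross|/2 = 319.3750 mm²
Σ(r_i+r_j)·cross = 17009.0000 → first moment M = |Σ|/6 = 2834.8333
R_c = M/A = 2834.8333/319.3750 = 8.8762 mm
θ = 148° = 2.583087 rad
V = θ·R_c·A = 2.583087·8.8762·319.3750 = 7322.622 mm³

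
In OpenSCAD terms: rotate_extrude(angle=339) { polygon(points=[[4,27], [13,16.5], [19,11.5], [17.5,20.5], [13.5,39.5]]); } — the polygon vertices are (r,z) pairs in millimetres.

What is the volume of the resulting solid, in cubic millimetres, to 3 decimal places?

Profile (r,z), 5 vertices: (4,27) (13,16.5) (19,11.5) (17.5,20.5) (13.5,39.5)
edge 0: (4,27)→(13,16.5)  cross = 4·16.5 − 13·27 = -285.0000; (r_i+r_j)·cross = 17·-285.0000 = -4845.0000
edge 1: (13,16.5)→(19,11.5)  cross = 13·11.5 − 19·16.5 = -164.0000; (r_i+r_j)·cross = 32·-164.0000 = -5248.0000
edge 2: (19,11.5)→(17.5,20.5)  cross = 19·20.5 − 17.5·11.5 = 188.2500; (r_i+r_j)·cross = 36.5·188.2500 = 6871.1250
edge 3: (17.5,20.5)→(13.5,39.5)  cross = 17.5·39.5 − 13.5·20.5 = 414.5000; (r_i+r_j)·cross = 31·414.5000 = 12849.5000
edge 4: (13.5,39.5)→(4,27)  cross = 13.5·27 − 4·39.5 = 206.5000; (r_i+r_j)·cross = 17.5·206.5000 = 3613.7500
Σcross = 360.2500 → A = |Σcross|/2 = 180.1250 mm²
Σ(r_i+r_j)·cross = 13241.3750 → first moment M = |Σ|/6 = 2206.8958
R_c = M/A = 2206.8958/180.1250 = 12.2520 mm
θ = 339° = 5.916666 rad
V = θ·R_c·A = 5.916666·12.2520·180.1250 = 13057.466 mm³

Volume = 13057.466 mm³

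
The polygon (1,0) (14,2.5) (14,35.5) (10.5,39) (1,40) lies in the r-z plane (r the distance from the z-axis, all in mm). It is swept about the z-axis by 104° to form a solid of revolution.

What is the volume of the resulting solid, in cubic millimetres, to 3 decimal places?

Profile (r,z), 5 vertices: (1,0) (14,2.5) (14,35.5) (10.5,39) (1,40)
edge 0: (1,0)→(14,2.5)  cross = 1·2.5 − 14·0 = 2.5000; (r_i+r_j)·cross = 15·2.5000 = 37.5000
edge 1: (14,2.5)→(14,35.5)  cross = 14·35.5 − 14·2.5 = 462.0000; (r_i+r_j)·cross = 28·462.0000 = 12936.0000
edge 2: (14,35.5)→(10.5,39)  cross = 14·39 − 10.5·35.5 = 173.2500; (r_i+r_j)·cross = 24.5·173.2500 = 4244.6250
edge 3: (10.5,39)→(1,40)  cross = 10.5·40 − 1·39 = 381.0000; (r_i+r_j)·cross = 11.5·381.0000 = 4381.5000
edge 4: (1,40)→(1,0)  cross = 1·0 − 1·40 = -40.0000; (r_i+r_j)·cross = 2·-40.0000 = -80.0000
Σcross = 978.7500 → A = |Σcross|/2 = 489.3750 mm²
Σ(r_i+r_j)·cross = 21519.6250 → first moment M = |Σ|/6 = 3586.6042
R_c = M/A = 3586.6042/489.3750 = 7.3289 mm
θ = 104° = 1.815142 rad
V = θ·R_c·A = 1.815142·7.3289·489.3750 = 6510.197 mm³

Volume = 6510.197 mm³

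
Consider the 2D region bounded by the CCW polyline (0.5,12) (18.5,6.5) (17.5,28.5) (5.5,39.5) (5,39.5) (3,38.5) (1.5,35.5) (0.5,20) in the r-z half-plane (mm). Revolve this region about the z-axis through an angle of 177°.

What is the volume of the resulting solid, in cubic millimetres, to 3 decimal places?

Volume = 12389.111 mm³

Profile (r,z), 8 vertices: (0.5,12) (18.5,6.5) (17.5,28.5) (5.5,39.5) (5,39.5) (3,38.5) (1.5,35.5) (0.5,20)
edge 0: (0.5,12)→(18.5,6.5)  cross = 0.5·6.5 − 18.5·12 = -218.7500; (r_i+r_j)·cross = 19·-218.7500 = -4156.2500
edge 1: (18.5,6.5)→(17.5,28.5)  cross = 18.5·28.5 − 17.5·6.5 = 413.5000; (r_i+r_j)·cross = 36·413.5000 = 14886.0000
edge 2: (17.5,28.5)→(5.5,39.5)  cross = 17.5·39.5 − 5.5·28.5 = 534.5000; (r_i+r_j)·cross = 23·534.5000 = 12293.5000
edge 3: (5.5,39.5)→(5,39.5)  cross = 5.5·39.5 − 5·39.5 = 19.7500; (r_i+r_j)·cross = 10.5·19.7500 = 207.3750
edge 4: (5,39.5)→(3,38.5)  cross = 5·38.5 − 3·39.5 = 74.0000; (r_i+r_j)·cross = 8·74.0000 = 592.0000
edge 5: (3,38.5)→(1.5,35.5)  cross = 3·35.5 − 1.5·38.5 = 48.7500; (r_i+r_j)·cross = 4.5·48.7500 = 219.3750
edge 6: (1.5,35.5)→(0.5,20)  cross = 1.5·20 − 0.5·35.5 = 12.2500; (r_i+r_j)·cross = 2·12.2500 = 24.5000
edge 7: (0.5,20)→(0.5,12)  cross = 0.5·12 − 0.5·20 = -4.0000; (r_i+r_j)·cross = 1·-4.0000 = -4.0000
Σcross = 880.0000 → A = |Σcross|/2 = 440.0000 mm²
Σ(r_i+r_j)·cross = 24062.5000 → first moment M = |Σ|/6 = 4010.4167
R_c = M/A = 4010.4167/440.0000 = 9.1146 mm
θ = 177° = 3.089233 rad
V = θ·R_c·A = 3.089233·9.1146·440.0000 = 12389.111 mm³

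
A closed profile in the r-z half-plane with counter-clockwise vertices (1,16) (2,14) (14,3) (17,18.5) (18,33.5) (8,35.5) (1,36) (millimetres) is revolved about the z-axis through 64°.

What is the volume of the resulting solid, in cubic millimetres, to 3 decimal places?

Profile (r,z), 7 vertices: (1,16) (2,14) (14,3) (17,18.5) (18,33.5) (8,35.5) (1,36)
edge 0: (1,16)→(2,14)  cross = 1·14 − 2·16 = -18.0000; (r_i+r_j)·cross = 3·-18.0000 = -54.0000
edge 1: (2,14)→(14,3)  cross = 2·3 − 14·14 = -190.0000; (r_i+r_j)·cross = 16·-190.0000 = -3040.0000
edge 2: (14,3)→(17,18.5)  cross = 14·18.5 − 17·3 = 208.0000; (r_i+r_j)·cross = 31·208.0000 = 6448.0000
edge 3: (17,18.5)→(18,33.5)  cross = 17·33.5 − 18·18.5 = 236.5000; (r_i+r_j)·cross = 35·236.5000 = 8277.5000
edge 4: (18,33.5)→(8,35.5)  cross = 18·35.5 − 8·33.5 = 371.0000; (r_i+r_j)·cross = 26·371.0000 = 9646.0000
edge 5: (8,35.5)→(1,36)  cross = 8·36 − 1·35.5 = 252.5000; (r_i+r_j)·cross = 9·252.5000 = 2272.5000
edge 6: (1,36)→(1,16)  cross = 1·16 − 1·36 = -20.0000; (r_i+r_j)·cross = 2·-20.0000 = -40.0000
Σcross = 840.0000 → A = |Σcross|/2 = 420.0000 mm²
Σ(r_i+r_j)·cross = 23510.0000 → first moment M = |Σ|/6 = 3918.3333
R_c = M/A = 3918.3333/420.0000 = 9.3294 mm
θ = 64° = 1.117011 rad
V = θ·R_c·A = 1.117011·9.3294·420.0000 = 4376.820 mm³

Volume = 4376.820 mm³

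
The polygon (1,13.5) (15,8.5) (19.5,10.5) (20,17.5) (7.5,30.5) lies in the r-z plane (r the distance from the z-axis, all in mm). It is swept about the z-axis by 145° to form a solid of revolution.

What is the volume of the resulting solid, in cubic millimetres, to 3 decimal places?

Profile (r,z), 5 vertices: (1,13.5) (15,8.5) (19.5,10.5) (20,17.5) (7.5,30.5)
edge 0: (1,13.5)→(15,8.5)  cross = 1·8.5 − 15·13.5 = -194.0000; (r_i+r_j)·cross = 16·-194.0000 = -3104.0000
edge 1: (15,8.5)→(19.5,10.5)  cross = 15·10.5 − 19.5·8.5 = -8.2500; (r_i+r_j)·cross = 34.5·-8.2500 = -284.6250
edge 2: (19.5,10.5)→(20,17.5)  cross = 19.5·17.5 − 20·10.5 = 131.2500; (r_i+r_j)·cross = 39.5·131.2500 = 5184.3750
edge 3: (20,17.5)→(7.5,30.5)  cross = 20·30.5 − 7.5·17.5 = 478.7500; (r_i+r_j)·cross = 27.5·478.7500 = 13165.6250
edge 4: (7.5,30.5)→(1,13.5)  cross = 7.5·13.5 − 1·30.5 = 70.7500; (r_i+r_j)·cross = 8.5·70.7500 = 601.3750
Σcross = 478.5000 → A = |Σcross|/2 = 239.2500 mm²
Σ(r_i+r_j)·cross = 15562.7500 → first moment M = |Σ|/6 = 2593.7917
R_c = M/A = 2593.7917/239.2500 = 10.8413 mm
θ = 145° = 2.530727 rad
V = θ·R_c·A = 2.530727·10.8413·239.2500 = 6564.180 mm³

Volume = 6564.180 mm³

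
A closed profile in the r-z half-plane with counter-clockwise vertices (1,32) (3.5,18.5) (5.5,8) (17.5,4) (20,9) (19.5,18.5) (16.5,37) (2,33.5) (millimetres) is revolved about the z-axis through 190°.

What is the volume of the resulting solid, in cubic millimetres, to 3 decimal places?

Profile (r,z), 8 vertices: (1,32) (3.5,18.5) (5.5,8) (17.5,4) (20,9) (19.5,18.5) (16.5,37) (2,33.5)
edge 0: (1,32)→(3.5,18.5)  cross = 1·18.5 − 3.5·32 = -93.5000; (r_i+r_j)·cross = 4.5·-93.5000 = -420.7500
edge 1: (3.5,18.5)→(5.5,8)  cross = 3.5·8 − 5.5·18.5 = -73.7500; (r_i+r_j)·cross = 9·-73.7500 = -663.7500
edge 2: (5.5,8)→(17.5,4)  cross = 5.5·4 − 17.5·8 = -118.0000; (r_i+r_j)·cross = 23·-118.0000 = -2714.0000
edge 3: (17.5,4)→(20,9)  cross = 17.5·9 − 20·4 = 77.5000; (r_i+r_j)·cross = 37.5·77.5000 = 2906.2500
edge 4: (20,9)→(19.5,18.5)  cross = 20·18.5 − 19.5·9 = 194.5000; (r_i+r_j)·cross = 39.5·194.5000 = 7682.7500
edge 5: (19.5,18.5)→(16.5,37)  cross = 19.5·37 − 16.5·18.5 = 416.2500; (r_i+r_j)·cross = 36·416.2500 = 14985.0000
edge 6: (16.5,37)→(2,33.5)  cross = 16.5·33.5 − 2·37 = 478.7500; (r_i+r_j)·cross = 18.5·478.7500 = 8856.8750
edge 7: (2,33.5)→(1,32)  cross = 2·32 − 1·33.5 = 30.5000; (r_i+r_j)·cross = 3·30.5000 = 91.5000
Σcross = 912.2500 → A = |Σcross|/2 = 456.1250 mm²
Σ(r_i+r_j)·cross = 30723.8750 → first moment M = |Σ|/6 = 5120.6458
R_c = M/A = 5120.6458/456.1250 = 11.2264 mm
θ = 190° = 3.316126 rad
V = θ·R_c·A = 3.316126·11.2264·456.1250 = 16980.705 mm³

Volume = 16980.705 mm³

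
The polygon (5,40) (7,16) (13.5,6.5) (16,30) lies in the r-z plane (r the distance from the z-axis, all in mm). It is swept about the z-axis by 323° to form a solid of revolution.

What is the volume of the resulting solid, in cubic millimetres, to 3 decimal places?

Profile (r,z), 4 vertices: (5,40) (7,16) (13.5,6.5) (16,30)
edge 0: (5,40)→(7,16)  cross = 5·16 − 7·40 = -200.0000; (r_i+r_j)·cross = 12·-200.0000 = -2400.0000
edge 1: (7,16)→(13.5,6.5)  cross = 7·6.5 − 13.5·16 = -170.5000; (r_i+r_j)·cross = 20.5·-170.5000 = -3495.2500
edge 2: (13.5,6.5)→(16,30)  cross = 13.5·30 − 16·6.5 = 301.0000; (r_i+r_j)·cross = 29.5·301.0000 = 8879.5000
edge 3: (16,30)→(5,40)  cross = 16·40 − 5·30 = 490.0000; (r_i+r_j)·cross = 21·490.0000 = 10290.0000
Σcross = 420.5000 → A = |Σcross|/2 = 210.2500 mm²
Σ(r_i+r_j)·cross = 13274.2500 → first moment M = |Σ|/6 = 2212.3750
R_c = M/A = 2212.3750/210.2500 = 10.5226 mm
θ = 323° = 5.637413 rad
V = θ·R_c·A = 5.637413·10.5226·210.2500 = 12472.073 mm³

Volume = 12472.073 mm³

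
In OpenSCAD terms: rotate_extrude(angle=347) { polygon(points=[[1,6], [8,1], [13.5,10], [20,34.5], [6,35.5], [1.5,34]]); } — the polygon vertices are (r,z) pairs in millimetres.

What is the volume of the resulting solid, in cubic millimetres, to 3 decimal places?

Volume = 24281.191 mm³

Profile (r,z), 6 vertices: (1,6) (8,1) (13.5,10) (20,34.5) (6,35.5) (1.5,34)
edge 0: (1,6)→(8,1)  cross = 1·1 − 8·6 = -47.0000; (r_i+r_j)·cross = 9·-47.0000 = -423.0000
edge 1: (8,1)→(13.5,10)  cross = 8·10 − 13.5·1 = 66.5000; (r_i+r_j)·cross = 21.5·66.5000 = 1429.7500
edge 2: (13.5,10)→(20,34.5)  cross = 13.5·34.5 − 20·10 = 265.7500; (r_i+r_j)·cross = 33.5·265.7500 = 8902.6250
edge 3: (20,34.5)→(6,35.5)  cross = 20·35.5 − 6·34.5 = 503.0000; (r_i+r_j)·cross = 26·503.0000 = 13078.0000
edge 4: (6,35.5)→(1.5,34)  cross = 6·34 − 1.5·35.5 = 150.7500; (r_i+r_j)·cross = 7.5·150.7500 = 1130.6250
edge 5: (1.5,34)→(1,6)  cross = 1.5·6 − 1·34 = -25.0000; (r_i+r_j)·cross = 2.5·-25.0000 = -62.5000
Σcross = 914.0000 → A = |Σcross|/2 = 457.0000 mm²
Σ(r_i+r_j)·cross = 24055.5000 → first moment M = |Σ|/6 = 4009.2500
R_c = M/A = 4009.2500/457.0000 = 8.7730 mm
θ = 347° = 6.056293 rad
V = θ·R_c·A = 6.056293·8.7730·457.0000 = 24281.191 mm³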